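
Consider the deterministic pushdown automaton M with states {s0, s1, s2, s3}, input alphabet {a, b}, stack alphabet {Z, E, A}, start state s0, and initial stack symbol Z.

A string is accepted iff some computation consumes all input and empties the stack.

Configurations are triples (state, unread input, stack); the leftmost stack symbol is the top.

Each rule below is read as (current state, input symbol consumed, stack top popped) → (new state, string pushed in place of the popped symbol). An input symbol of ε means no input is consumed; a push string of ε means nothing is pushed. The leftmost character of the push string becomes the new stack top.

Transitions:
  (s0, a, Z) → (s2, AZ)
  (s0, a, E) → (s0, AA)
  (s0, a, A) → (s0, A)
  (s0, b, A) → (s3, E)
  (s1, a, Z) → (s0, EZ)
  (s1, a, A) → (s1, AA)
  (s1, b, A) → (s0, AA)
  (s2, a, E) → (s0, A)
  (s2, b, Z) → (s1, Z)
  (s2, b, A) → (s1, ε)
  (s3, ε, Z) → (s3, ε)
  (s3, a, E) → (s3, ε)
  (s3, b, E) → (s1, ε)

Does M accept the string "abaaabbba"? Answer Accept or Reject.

Reject

(s0, abaaabbba, Z)
  read a, top Z: go to s2, push AZ → (s2, baaabbba, AZ)
  read b, top A: go to s1, push ε → (s1, aaabbba, Z)
  read a, top Z: go to s0, push EZ → (s0, aabbba, EZ)
  read a, top E: go to s0, push AA → (s0, abbba, AAZ)
  read a, top A: go to s0, push A → (s0, bbba, AAZ)
  read b, top A: go to s3, push E → (s3, bba, EAZ)
  read b, top E: go to s1, push ε → (s1, ba, AZ)
  read b, top A: go to s0, push AA → (s0, a, AAZ)
  read a, top A: go to s0, push A → (s0, ε, AAZ)
All input consumed; stack is AAZ, not empty, and no further ε-move applies.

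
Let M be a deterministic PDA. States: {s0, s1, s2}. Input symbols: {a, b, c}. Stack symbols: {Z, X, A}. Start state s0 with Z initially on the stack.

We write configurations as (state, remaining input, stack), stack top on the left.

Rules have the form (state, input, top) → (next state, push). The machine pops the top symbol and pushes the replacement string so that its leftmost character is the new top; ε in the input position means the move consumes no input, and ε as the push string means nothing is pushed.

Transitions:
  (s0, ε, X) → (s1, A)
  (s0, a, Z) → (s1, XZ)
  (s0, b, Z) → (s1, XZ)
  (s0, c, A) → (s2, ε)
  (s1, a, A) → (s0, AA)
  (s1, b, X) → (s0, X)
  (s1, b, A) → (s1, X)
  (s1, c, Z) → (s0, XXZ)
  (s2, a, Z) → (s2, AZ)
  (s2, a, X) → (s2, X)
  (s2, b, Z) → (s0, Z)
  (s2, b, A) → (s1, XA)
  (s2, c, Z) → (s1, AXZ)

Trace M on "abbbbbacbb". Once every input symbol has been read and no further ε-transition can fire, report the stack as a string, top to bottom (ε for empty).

(s0, abbbbbacbb, Z)
  read a, top Z: go to s1, push XZ → (s1, bbbbbacbb, XZ)
  read b, top X: go to s0, push X → (s0, bbbbacbb, XZ)
  ε-move, top X: go to s1, push A → (s1, bbbbacbb, AZ)
  read b, top A: go to s1, push X → (s1, bbbacbb, XZ)
  read b, top X: go to s0, push X → (s0, bbacbb, XZ)
  ε-move, top X: go to s1, push A → (s1, bbacbb, AZ)
  read b, top A: go to s1, push X → (s1, bacbb, XZ)
  read b, top X: go to s0, push X → (s0, acbb, XZ)
  ε-move, top X: go to s1, push A → (s1, acbb, AZ)
  read a, top A: go to s0, push AA → (s0, cbb, AAZ)
  read c, top A: go to s2, push ε → (s2, bb, AZ)
  read b, top A: go to s1, push XA → (s1, b, XAZ)
  read b, top X: go to s0, push X → (s0, ε, XAZ)
  ε-move, top X: go to s1, push A → (s1, ε, AAZ)
All input consumed in state s1 with stack AAZ.

AAZ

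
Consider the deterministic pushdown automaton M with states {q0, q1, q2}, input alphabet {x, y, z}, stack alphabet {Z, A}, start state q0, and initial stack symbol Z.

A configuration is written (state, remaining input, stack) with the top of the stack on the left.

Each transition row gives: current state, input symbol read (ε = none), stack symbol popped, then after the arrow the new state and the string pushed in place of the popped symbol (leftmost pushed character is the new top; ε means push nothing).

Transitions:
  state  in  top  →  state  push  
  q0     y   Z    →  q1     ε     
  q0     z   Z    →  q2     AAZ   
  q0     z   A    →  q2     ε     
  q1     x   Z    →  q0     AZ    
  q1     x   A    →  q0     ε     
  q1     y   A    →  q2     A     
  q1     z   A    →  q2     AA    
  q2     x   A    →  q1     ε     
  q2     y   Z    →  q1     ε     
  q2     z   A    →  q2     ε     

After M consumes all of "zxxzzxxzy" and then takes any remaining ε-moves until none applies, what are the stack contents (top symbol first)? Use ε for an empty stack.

(q0, zxxzzxxzy, Z)
  read z, top Z: go to q2, push AAZ → (q2, xxzzxxzy, AAZ)
  read x, top A: go to q1, push ε → (q1, xzzxxzy, AZ)
  read x, top A: go to q0, push ε → (q0, zzxxzy, Z)
  read z, top Z: go to q2, push AAZ → (q2, zxxzy, AAZ)
  read z, top A: go to q2, push ε → (q2, xxzy, AZ)
  read x, top A: go to q1, push ε → (q1, xzy, Z)
  read x, top Z: go to q0, push AZ → (q0, zy, AZ)
  read z, top A: go to q2, push ε → (q2, y, Z)
  read y, top Z: go to q1, push ε → (q1, ε, ε)
All input consumed in state q1 with stack ε.

ε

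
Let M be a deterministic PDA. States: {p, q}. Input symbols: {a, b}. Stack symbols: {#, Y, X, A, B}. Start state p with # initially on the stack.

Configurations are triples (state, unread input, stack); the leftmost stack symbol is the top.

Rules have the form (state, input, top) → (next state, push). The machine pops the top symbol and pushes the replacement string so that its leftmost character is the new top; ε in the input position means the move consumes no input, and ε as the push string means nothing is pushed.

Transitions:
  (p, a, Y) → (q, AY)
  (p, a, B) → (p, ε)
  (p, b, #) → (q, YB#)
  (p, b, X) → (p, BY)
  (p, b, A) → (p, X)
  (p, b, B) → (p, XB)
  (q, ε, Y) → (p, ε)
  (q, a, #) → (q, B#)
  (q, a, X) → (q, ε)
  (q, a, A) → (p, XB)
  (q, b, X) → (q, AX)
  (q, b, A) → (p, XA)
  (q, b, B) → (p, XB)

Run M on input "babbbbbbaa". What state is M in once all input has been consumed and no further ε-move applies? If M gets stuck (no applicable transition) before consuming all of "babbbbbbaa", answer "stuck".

(p, babbbbbbaa, #)
  read b, top #: go to q, push YB# → (q, abbbbbbaa, YB#)
  ε-move, top Y: go to p, push ε → (p, abbbbbbaa, B#)
  read a, top B: go to p, push ε → (p, bbbbbbaa, #)
  read b, top #: go to q, push YB# → (q, bbbbbaa, YB#)
  ε-move, top Y: go to p, push ε → (p, bbbbbaa, B#)
  read b, top B: go to p, push XB → (p, bbbbaa, XB#)
  read b, top X: go to p, push BY → (p, bbbaa, BYB#)
  read b, top B: go to p, push XB → (p, bbaa, XBYB#)
  read b, top X: go to p, push BY → (p, baa, BYBYB#)
  read b, top B: go to p, push XB → (p, aa, XBYBYB#)
No transition for (p, a, top X); M blocks with input aa remaining.

stuck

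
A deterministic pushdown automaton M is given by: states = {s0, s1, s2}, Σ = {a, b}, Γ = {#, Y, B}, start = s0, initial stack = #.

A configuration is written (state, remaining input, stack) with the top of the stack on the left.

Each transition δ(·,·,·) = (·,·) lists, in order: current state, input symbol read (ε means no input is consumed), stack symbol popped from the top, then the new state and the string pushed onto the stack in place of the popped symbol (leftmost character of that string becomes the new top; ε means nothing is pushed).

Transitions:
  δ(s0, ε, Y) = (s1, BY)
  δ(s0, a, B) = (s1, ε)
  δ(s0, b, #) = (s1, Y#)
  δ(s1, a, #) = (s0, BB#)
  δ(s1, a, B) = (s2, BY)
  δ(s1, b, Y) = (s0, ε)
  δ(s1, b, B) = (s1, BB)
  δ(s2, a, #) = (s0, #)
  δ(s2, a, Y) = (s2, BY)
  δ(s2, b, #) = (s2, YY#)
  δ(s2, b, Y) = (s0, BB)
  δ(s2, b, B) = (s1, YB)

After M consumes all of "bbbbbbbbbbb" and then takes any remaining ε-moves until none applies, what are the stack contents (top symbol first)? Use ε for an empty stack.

(s0, bbbbbbbbbbb, #)
  read b, top #: go to s1, push Y# → (s1, bbbbbbbbbb, Y#)
  read b, top Y: go to s0, push ε → (s0, bbbbbbbbb, #)
  read b, top #: go to s1, push Y# → (s1, bbbbbbbb, Y#)
  read b, top Y: go to s0, push ε → (s0, bbbbbbb, #)
  read b, top #: go to s1, push Y# → (s1, bbbbbb, Y#)
  read b, top Y: go to s0, push ε → (s0, bbbbb, #)
  read b, top #: go to s1, push Y# → (s1, bbbb, Y#)
  read b, top Y: go to s0, push ε → (s0, bbb, #)
  read b, top #: go to s1, push Y# → (s1, bb, Y#)
  read b, top Y: go to s0, push ε → (s0, b, #)
  read b, top #: go to s1, push Y# → (s1, ε, Y#)
All input consumed in state s1 with stack Y#.

Y#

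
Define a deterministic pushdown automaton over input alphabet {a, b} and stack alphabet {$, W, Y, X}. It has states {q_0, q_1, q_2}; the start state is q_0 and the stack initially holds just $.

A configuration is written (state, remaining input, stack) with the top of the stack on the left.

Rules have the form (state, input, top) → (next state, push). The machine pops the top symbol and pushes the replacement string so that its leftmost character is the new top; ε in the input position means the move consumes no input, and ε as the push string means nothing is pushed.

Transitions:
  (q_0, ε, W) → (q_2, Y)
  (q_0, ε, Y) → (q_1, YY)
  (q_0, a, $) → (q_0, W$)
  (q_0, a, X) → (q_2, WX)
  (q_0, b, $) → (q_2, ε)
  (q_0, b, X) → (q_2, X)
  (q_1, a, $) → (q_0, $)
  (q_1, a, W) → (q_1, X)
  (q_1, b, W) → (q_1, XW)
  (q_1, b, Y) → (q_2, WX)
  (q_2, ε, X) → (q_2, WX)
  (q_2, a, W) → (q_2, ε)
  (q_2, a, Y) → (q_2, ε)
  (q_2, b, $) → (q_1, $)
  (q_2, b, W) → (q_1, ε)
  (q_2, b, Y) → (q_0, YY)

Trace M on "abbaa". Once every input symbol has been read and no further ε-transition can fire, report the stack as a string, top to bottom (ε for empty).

WXYY$

(q_0, abbaa, $) ⊢ (q_0, bbaa, W$) ⊢ (q_2, bbaa, Y$) ⊢ (q_0, baa, YY$) ⊢ (q_1, baa, YYY$) ⊢ (q_2, aa, WXYY$) ⊢ (q_2, a, XYY$) ⊢ (q_2, a, WXYY$) ⊢ (q_2, ε, XYY$) ⊢ (q_2, ε, WXYY$)
All input consumed in state q_2 with stack WXYY$.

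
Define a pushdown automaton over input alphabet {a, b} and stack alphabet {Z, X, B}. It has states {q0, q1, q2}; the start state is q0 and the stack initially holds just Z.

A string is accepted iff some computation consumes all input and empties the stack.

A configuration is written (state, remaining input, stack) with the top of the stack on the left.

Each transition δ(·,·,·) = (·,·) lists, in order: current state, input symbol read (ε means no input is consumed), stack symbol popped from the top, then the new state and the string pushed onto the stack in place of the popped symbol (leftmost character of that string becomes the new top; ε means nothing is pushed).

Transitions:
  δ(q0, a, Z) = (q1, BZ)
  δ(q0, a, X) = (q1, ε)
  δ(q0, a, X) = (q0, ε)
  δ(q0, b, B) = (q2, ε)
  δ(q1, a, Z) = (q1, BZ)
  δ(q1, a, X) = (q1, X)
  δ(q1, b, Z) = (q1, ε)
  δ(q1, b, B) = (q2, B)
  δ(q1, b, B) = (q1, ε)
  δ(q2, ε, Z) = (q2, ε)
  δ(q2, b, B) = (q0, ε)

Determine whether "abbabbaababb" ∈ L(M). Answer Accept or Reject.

No computation consumes all input and empties the stack.

Reject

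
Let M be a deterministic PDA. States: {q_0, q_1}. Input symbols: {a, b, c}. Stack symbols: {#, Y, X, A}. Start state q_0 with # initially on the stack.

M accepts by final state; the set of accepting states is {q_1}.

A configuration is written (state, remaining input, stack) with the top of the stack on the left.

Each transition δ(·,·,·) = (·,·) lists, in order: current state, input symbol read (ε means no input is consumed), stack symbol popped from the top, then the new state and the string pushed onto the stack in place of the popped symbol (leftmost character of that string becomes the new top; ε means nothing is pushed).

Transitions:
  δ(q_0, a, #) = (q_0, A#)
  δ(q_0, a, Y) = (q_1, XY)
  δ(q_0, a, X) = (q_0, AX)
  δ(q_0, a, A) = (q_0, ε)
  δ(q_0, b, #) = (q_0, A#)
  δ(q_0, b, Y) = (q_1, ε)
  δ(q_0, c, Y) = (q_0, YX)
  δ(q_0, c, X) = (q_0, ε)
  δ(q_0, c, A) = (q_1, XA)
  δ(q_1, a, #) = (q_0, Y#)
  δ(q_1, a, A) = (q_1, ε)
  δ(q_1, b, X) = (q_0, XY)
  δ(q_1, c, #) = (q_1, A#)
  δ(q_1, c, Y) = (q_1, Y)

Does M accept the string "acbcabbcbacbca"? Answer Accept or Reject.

Reject

(q_0, acbcabbcbacbca, #) ⊢ (q_0, cbcabbcbacbca, A#) ⊢ (q_1, bcabbcbacbca, XA#) ⊢ (q_0, cabbcbacbca, XYA#) ⊢ (q_0, abbcbacbca, YA#) ⊢ (q_1, bbcbacbca, XYA#) ⊢ (q_0, bcbacbca, XYYA#)
No transition applies at (q_0, bcbacbca, XYYA#); input not fully consumed.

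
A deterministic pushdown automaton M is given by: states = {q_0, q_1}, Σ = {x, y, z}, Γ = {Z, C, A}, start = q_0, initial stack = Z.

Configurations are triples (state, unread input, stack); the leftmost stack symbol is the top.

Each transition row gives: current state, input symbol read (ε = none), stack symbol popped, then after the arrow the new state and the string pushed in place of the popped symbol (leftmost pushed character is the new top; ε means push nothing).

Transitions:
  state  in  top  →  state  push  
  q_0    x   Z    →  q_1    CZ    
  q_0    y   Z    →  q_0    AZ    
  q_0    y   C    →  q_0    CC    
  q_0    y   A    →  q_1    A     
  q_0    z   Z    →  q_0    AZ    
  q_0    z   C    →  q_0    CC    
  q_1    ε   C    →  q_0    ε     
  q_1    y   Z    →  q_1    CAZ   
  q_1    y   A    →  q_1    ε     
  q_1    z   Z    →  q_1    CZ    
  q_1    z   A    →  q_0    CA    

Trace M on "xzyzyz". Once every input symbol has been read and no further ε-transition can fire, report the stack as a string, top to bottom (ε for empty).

CCCAZ

(q_0, xzyzyz, Z)
  read x, top Z: go to q_1, push CZ → (q_1, zyzyz, CZ)
  ε-move, top C: go to q_0, push ε → (q_0, zyzyz, Z)
  read z, top Z: go to q_0, push AZ → (q_0, yzyz, AZ)
  read y, top A: go to q_1, push A → (q_1, zyz, AZ)
  read z, top A: go to q_0, push CA → (q_0, yz, CAZ)
  read y, top C: go to q_0, push CC → (q_0, z, CCAZ)
  read z, top C: go to q_0, push CC → (q_0, ε, CCCAZ)
All input consumed in state q_0 with stack CCCAZ.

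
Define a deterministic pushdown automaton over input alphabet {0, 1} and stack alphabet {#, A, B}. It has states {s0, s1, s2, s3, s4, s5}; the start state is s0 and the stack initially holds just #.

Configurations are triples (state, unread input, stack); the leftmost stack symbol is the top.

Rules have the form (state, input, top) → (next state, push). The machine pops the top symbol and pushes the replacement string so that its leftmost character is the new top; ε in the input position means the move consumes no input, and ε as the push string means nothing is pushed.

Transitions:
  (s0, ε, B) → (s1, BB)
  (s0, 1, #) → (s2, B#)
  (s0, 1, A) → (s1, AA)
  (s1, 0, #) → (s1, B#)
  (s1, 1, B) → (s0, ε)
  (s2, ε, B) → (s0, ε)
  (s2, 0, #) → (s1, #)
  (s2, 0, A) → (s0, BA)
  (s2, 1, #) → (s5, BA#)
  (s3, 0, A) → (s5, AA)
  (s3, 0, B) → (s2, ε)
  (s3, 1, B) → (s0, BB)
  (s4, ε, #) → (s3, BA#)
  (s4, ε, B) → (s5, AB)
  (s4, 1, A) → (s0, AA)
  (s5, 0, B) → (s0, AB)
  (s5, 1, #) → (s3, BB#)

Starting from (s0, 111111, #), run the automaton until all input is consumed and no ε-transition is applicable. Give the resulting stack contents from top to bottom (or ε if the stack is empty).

(s0, 111111, #)
  read 1, top #: go to s2, push B# → (s2, 11111, B#)
  ε-move, top B: go to s0, push ε → (s0, 11111, #)
  read 1, top #: go to s2, push B# → (s2, 1111, B#)
  ε-move, top B: go to s0, push ε → (s0, 1111, #)
  read 1, top #: go to s2, push B# → (s2, 111, B#)
  ε-move, top B: go to s0, push ε → (s0, 111, #)
  read 1, top #: go to s2, push B# → (s2, 11, B#)
  ε-move, top B: go to s0, push ε → (s0, 11, #)
  read 1, top #: go to s2, push B# → (s2, 1, B#)
  ε-move, top B: go to s0, push ε → (s0, 1, #)
  read 1, top #: go to s2, push B# → (s2, ε, B#)
  ε-move, top B: go to s0, push ε → (s0, ε, #)
All input consumed in state s0 with stack #.

#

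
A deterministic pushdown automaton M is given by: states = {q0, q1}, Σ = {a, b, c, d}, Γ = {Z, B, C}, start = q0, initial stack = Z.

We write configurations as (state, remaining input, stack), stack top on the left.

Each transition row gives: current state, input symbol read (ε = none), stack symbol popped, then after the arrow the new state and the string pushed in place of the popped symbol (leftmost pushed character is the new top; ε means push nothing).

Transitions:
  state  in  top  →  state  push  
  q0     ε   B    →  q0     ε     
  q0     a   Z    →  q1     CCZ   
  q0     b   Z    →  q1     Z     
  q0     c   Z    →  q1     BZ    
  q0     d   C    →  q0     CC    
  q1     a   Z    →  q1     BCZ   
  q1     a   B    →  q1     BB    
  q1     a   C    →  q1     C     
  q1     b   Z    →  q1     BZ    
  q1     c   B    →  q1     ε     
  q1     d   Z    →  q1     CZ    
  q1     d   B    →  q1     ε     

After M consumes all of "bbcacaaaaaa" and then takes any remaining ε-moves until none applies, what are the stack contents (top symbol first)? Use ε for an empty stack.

(q0, bbcacaaaaaa, Z)
  read b, top Z: go to q1, push Z → (q1, bcacaaaaaa, Z)
  read b, top Z: go to q1, push BZ → (q1, cacaaaaaa, BZ)
  read c, top B: go to q1, push ε → (q1, acaaaaaa, Z)
  read a, top Z: go to q1, push BCZ → (q1, caaaaaa, BCZ)
  read c, top B: go to q1, push ε → (q1, aaaaaa, CZ)
  read a, top C: go to q1, push C → (q1, aaaaa, CZ)
  read a, top C: go to q1, push C → (q1, aaaa, CZ)
  read a, top C: go to q1, push C → (q1, aaa, CZ)
  read a, top C: go to q1, push C → (q1, aa, CZ)
  read a, top C: go to q1, push C → (q1, a, CZ)
  read a, top C: go to q1, push C → (q1, ε, CZ)
All input consumed in state q1 with stack CZ.

CZ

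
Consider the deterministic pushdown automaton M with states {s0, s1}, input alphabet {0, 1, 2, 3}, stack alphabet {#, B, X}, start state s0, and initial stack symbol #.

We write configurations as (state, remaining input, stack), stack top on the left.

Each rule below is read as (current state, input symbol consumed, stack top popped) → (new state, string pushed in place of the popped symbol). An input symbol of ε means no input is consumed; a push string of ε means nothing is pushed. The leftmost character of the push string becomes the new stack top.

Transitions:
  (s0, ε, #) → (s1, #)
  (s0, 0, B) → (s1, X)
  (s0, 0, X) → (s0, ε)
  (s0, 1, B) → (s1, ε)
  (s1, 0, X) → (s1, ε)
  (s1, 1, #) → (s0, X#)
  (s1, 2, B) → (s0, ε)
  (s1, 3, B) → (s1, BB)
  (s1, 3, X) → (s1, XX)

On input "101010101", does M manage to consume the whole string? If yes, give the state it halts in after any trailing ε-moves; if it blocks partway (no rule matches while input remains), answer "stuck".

s0

(s0, 101010101, #)
  ε-move, top #: go to s1, push # → (s1, 101010101, #)
  read 1, top #: go to s0, push X# → (s0, 01010101, X#)
  read 0, top X: go to s0, push ε → (s0, 1010101, #)
  ε-move, top #: go to s1, push # → (s1, 1010101, #)
  read 1, top #: go to s0, push X# → (s0, 010101, X#)
  read 0, top X: go to s0, push ε → (s0, 10101, #)
  ε-move, top #: go to s1, push # → (s1, 10101, #)
  read 1, top #: go to s0, push X# → (s0, 0101, X#)
  read 0, top X: go to s0, push ε → (s0, 101, #)
  ε-move, top #: go to s1, push # → (s1, 101, #)
  read 1, top #: go to s0, push X# → (s0, 01, X#)
  read 0, top X: go to s0, push ε → (s0, 1, #)
  ε-move, top #: go to s1, push # → (s1, 1, #)
  read 1, top #: go to s0, push X# → (s0, ε, X#)
All input consumed; M is in state s0.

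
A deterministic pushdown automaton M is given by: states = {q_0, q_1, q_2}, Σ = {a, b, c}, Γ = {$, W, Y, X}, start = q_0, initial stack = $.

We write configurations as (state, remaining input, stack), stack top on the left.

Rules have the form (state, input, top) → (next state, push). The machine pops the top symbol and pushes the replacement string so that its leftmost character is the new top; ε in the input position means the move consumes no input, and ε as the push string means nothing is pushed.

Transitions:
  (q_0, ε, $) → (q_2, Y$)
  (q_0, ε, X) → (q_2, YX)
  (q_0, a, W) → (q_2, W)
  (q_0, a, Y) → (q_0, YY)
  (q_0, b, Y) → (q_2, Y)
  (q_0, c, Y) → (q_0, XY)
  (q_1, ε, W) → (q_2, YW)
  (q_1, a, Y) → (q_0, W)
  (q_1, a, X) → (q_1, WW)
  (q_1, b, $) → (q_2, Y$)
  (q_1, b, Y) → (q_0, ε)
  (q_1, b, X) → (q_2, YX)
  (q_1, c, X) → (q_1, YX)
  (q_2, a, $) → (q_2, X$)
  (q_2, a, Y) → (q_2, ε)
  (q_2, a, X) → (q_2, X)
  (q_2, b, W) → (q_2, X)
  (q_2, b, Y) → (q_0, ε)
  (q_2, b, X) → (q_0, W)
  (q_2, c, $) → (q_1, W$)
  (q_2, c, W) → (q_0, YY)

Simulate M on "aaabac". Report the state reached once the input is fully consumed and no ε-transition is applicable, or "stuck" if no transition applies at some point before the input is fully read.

q_0

(q_0, aaabac, $) ⊢ (q_2, aaabac, Y$) ⊢ (q_2, aabac, $) ⊢ (q_2, abac, X$) ⊢ (q_2, bac, X$) ⊢ (q_0, ac, W$) ⊢ (q_2, c, W$) ⊢ (q_0, ε, YY$)
All input consumed; M is in state q_0.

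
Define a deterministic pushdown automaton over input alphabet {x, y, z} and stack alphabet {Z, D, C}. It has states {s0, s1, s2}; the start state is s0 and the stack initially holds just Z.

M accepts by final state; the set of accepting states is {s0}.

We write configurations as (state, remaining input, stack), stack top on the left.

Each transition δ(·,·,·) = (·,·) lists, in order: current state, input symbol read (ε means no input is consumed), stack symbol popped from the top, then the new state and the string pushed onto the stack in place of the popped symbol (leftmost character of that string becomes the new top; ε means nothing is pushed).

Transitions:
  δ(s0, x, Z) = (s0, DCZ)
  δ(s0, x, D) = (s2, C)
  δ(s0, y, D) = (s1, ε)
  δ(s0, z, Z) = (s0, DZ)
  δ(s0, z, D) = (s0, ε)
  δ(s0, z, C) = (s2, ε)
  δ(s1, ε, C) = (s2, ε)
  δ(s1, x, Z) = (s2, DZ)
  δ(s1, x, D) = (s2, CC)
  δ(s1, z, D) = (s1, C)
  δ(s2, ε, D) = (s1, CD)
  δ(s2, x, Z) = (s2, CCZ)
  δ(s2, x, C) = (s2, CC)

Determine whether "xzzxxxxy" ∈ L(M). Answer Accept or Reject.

(s0, xzzxxxxy, Z) ⊢ (s0, zzxxxxy, DCZ) ⊢ (s0, zxxxxy, CZ) ⊢ (s2, xxxxy, Z) ⊢ (s2, xxxy, CCZ) ⊢ (s2, xxy, CCCZ) ⊢ (s2, xy, CCCCZ) ⊢ (s2, y, CCCCCZ)
No transition applies at (s2, y, CCCCCZ); input not fully consumed.

Reject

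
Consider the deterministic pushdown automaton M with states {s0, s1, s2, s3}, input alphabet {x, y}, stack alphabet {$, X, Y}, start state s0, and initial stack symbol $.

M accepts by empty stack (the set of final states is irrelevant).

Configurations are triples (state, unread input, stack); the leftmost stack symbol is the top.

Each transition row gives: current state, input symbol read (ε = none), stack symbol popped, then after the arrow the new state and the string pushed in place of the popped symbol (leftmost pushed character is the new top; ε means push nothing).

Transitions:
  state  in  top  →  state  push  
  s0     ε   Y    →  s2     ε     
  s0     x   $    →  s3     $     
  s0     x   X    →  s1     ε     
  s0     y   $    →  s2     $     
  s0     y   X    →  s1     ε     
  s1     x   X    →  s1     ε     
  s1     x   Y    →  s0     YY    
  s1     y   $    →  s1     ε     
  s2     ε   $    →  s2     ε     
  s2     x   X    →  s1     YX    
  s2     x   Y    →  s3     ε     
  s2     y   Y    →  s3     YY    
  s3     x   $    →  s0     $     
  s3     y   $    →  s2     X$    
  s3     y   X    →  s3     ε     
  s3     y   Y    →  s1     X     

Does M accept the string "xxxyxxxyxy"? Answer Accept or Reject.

Accept

(s0, xxxyxxxyxy, $)
  read x, top $: go to s3, push $ → (s3, xxyxxxyxy, $)
  read x, top $: go to s0, push $ → (s0, xyxxxyxy, $)
  read x, top $: go to s3, push $ → (s3, yxxxyxy, $)
  read y, top $: go to s2, push X$ → (s2, xxxyxy, X$)
  read x, top X: go to s1, push YX → (s1, xxyxy, YX$)
  read x, top Y: go to s0, push YY → (s0, xyxy, YYX$)
  ε-move, top Y: go to s2, push ε → (s2, xyxy, YX$)
  read x, top Y: go to s3, push ε → (s3, yxy, X$)
  read y, top X: go to s3, push ε → (s3, xy, $)
  read x, top $: go to s0, push $ → (s0, y, $)
  read y, top $: go to s2, push $ → (s2, ε, $)
  ε-move, top $: go to s2, push ε → (s2, ε, ε)
All input consumed and the stack is empty.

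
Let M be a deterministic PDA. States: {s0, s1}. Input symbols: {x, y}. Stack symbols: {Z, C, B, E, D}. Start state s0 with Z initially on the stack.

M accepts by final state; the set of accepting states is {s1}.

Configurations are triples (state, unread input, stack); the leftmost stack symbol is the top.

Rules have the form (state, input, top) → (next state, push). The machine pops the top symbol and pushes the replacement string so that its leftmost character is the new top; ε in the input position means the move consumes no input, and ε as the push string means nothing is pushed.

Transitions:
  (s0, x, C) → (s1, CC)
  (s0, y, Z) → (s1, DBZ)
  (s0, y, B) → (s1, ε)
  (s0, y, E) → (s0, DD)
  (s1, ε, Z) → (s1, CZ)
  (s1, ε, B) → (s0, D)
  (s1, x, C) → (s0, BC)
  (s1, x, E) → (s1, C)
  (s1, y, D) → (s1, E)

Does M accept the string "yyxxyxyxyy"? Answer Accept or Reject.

(s0, yyxxyxyxyy, Z)
  read y, top Z: go to s1, push DBZ → (s1, yxxyxyxyy, DBZ)
  read y, top D: go to s1, push E → (s1, xxyxyxyy, EBZ)
  read x, top E: go to s1, push C → (s1, xyxyxyy, CBZ)
  read x, top C: go to s0, push BC → (s0, yxyxyy, BCBZ)
  read y, top B: go to s1, push ε → (s1, xyxyy, CBZ)
  read x, top C: go to s0, push BC → (s0, yxyy, BCBZ)
  read y, top B: go to s1, push ε → (s1, xyy, CBZ)
  read x, top C: go to s0, push BC → (s0, yy, BCBZ)
  read y, top B: go to s1, push ε → (s1, y, CBZ)
No transition applies at (s1, y, CBZ); input not fully consumed.

Reject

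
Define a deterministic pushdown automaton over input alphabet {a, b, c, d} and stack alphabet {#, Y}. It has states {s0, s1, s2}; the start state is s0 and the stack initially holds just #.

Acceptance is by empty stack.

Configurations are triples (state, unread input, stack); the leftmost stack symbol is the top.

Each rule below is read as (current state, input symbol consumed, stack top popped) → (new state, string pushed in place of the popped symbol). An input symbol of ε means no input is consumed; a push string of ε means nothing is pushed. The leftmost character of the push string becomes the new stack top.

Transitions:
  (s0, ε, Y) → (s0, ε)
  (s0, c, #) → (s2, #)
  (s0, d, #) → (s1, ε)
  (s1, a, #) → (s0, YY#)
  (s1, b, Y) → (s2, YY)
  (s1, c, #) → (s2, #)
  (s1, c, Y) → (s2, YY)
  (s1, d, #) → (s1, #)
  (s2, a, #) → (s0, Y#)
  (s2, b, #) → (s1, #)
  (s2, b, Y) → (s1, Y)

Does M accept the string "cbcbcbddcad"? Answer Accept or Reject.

(s0, cbcbcbddcad, #) ⊢ (s2, bcbcbddcad, #) ⊢ (s1, cbcbddcad, #) ⊢ (s2, bcbddcad, #) ⊢ (s1, cbddcad, #) ⊢ (s2, bddcad, #) ⊢ (s1, ddcad, #) ⊢ (s1, dcad, #) ⊢ (s1, cad, #) ⊢ (s2, ad, #) ⊢ (s0, d, Y#) ⊢ (s0, d, #) ⊢ (s1, ε, ε)
All input consumed and the stack is empty.

Accept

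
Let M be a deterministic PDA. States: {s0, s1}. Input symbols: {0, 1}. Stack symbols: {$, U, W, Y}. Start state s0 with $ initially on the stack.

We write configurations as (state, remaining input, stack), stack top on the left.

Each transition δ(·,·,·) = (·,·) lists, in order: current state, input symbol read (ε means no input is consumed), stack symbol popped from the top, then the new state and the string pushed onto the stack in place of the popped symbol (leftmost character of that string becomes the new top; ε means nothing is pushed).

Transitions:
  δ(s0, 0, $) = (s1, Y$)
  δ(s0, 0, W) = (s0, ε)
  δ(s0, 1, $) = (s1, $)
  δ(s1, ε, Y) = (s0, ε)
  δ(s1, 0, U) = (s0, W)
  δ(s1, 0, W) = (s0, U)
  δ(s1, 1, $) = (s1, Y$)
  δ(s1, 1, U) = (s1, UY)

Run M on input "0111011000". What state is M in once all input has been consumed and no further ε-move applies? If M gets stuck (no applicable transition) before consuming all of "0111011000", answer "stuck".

(s0, 0111011000, $) ⊢ (s1, 111011000, Y$) ⊢ (s0, 111011000, $) ⊢ (s1, 11011000, $) ⊢ (s1, 1011000, Y$) ⊢ (s0, 1011000, $) ⊢ (s1, 011000, $)
No transition for (s1, 0, top $); M blocks with input 011000 remaining.

stuck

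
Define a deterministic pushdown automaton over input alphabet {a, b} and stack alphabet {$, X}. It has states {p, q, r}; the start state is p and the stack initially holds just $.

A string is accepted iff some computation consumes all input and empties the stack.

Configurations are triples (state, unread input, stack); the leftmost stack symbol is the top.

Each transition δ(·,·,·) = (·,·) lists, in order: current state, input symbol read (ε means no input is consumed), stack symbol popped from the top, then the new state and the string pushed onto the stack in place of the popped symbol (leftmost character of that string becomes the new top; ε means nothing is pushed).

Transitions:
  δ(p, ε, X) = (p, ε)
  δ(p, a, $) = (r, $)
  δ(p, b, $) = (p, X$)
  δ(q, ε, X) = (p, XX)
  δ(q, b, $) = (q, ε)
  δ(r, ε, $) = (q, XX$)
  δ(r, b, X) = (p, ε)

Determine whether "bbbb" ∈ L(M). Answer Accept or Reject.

Reject

(p, bbbb, $)
  read b, top $: go to p, push X$ → (p, bbb, X$)
  ε-move, top X: go to p, push ε → (p, bbb, $)
  read b, top $: go to p, push X$ → (p, bb, X$)
  ε-move, top X: go to p, push ε → (p, bb, $)
  read b, top $: go to p, push X$ → (p, b, X$)
  ε-move, top X: go to p, push ε → (p, b, $)
  read b, top $: go to p, push X$ → (p, ε, X$)
  ε-move, top X: go to p, push ε → (p, ε, $)
All input consumed; stack is $, not empty, and no further ε-move applies.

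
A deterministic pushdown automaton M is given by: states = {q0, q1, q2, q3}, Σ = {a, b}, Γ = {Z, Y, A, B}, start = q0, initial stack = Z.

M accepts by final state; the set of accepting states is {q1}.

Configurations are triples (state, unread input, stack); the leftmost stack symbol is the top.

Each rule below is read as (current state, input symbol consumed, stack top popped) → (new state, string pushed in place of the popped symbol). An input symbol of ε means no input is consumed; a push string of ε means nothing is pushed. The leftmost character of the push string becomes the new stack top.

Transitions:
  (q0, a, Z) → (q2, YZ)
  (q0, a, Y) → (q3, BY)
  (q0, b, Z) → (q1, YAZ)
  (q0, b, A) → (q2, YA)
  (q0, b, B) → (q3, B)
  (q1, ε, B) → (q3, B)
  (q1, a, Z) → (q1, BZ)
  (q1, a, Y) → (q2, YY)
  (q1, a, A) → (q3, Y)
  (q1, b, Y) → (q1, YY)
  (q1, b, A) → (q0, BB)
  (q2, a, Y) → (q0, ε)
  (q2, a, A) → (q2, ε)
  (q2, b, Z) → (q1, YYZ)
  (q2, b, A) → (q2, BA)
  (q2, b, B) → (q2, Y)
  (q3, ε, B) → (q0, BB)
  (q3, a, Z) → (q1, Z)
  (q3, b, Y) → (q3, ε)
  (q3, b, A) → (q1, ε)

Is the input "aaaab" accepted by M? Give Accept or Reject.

Accept

(q0, aaaab, Z)
  read a, top Z: go to q2, push YZ → (q2, aaab, YZ)
  read a, top Y: go to q0, push ε → (q0, aab, Z)
  read a, top Z: go to q2, push YZ → (q2, ab, YZ)
  read a, top Y: go to q0, push ε → (q0, b, Z)
  read b, top Z: go to q1, push YAZ → (q1, ε, YAZ)
All input consumed; state q1 ∈ F.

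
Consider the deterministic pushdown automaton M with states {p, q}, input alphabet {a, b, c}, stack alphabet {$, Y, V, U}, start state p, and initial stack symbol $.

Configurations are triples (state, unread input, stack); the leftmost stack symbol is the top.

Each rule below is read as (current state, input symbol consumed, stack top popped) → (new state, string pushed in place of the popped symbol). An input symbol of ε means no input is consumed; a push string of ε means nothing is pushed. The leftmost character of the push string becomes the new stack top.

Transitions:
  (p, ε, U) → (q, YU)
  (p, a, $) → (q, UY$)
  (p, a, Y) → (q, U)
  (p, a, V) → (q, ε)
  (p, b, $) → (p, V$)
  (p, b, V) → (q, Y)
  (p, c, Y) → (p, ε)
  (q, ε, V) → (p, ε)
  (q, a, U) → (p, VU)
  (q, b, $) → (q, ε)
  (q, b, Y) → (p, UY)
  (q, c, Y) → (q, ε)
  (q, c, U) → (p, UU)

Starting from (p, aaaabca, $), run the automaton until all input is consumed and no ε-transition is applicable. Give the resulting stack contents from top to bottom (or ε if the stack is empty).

(p, aaaabca, $)
  read a, top $: go to q, push UY$ → (q, aaabca, UY$)
  read a, top U: go to p, push VU → (p, aabca, VUY$)
  read a, top V: go to q, push ε → (q, abca, UY$)
  read a, top U: go to p, push VU → (p, bca, VUY$)
  read b, top V: go to q, push Y → (q, ca, YUY$)
  read c, top Y: go to q, push ε → (q, a, UY$)
  read a, top U: go to p, push VU → (p, ε, VUY$)
All input consumed in state p with stack VUY$.

VUY$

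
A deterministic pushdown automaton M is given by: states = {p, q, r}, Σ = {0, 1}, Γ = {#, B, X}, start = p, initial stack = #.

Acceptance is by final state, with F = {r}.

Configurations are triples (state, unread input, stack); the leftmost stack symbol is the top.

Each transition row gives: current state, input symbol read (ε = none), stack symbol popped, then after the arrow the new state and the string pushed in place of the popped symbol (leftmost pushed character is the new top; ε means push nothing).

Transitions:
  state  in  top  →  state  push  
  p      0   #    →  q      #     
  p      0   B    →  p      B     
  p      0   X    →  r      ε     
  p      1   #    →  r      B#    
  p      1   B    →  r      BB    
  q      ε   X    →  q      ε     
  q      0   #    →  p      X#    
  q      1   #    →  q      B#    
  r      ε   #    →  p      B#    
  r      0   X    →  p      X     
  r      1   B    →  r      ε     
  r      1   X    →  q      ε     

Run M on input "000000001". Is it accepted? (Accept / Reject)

(p, 000000001, #) ⊢ (q, 00000001, #) ⊢ (p, 0000001, X#) ⊢ (r, 000001, #) ⊢ (p, 000001, B#) ⊢ (p, 00001, B#) ⊢ (p, 0001, B#) ⊢ (p, 001, B#) ⊢ (p, 01, B#) ⊢ (p, 1, B#) ⊢ (r, ε, BB#)
All input consumed; state r ∈ F.

Accept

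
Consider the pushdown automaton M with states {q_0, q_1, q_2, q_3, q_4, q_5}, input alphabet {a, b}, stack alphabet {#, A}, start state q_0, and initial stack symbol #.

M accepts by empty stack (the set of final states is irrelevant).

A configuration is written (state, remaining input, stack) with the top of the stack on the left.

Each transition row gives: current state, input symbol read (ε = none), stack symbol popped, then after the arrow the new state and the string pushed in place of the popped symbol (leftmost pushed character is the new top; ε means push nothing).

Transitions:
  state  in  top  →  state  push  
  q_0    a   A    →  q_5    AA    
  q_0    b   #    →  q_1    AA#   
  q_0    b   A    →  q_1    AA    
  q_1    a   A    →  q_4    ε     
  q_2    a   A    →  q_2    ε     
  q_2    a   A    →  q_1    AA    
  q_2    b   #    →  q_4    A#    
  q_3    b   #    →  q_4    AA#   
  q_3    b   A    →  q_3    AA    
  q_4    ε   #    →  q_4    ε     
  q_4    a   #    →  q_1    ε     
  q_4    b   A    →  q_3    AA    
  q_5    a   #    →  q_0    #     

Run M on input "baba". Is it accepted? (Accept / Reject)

Reject

No computation consumes all input and empties the stack.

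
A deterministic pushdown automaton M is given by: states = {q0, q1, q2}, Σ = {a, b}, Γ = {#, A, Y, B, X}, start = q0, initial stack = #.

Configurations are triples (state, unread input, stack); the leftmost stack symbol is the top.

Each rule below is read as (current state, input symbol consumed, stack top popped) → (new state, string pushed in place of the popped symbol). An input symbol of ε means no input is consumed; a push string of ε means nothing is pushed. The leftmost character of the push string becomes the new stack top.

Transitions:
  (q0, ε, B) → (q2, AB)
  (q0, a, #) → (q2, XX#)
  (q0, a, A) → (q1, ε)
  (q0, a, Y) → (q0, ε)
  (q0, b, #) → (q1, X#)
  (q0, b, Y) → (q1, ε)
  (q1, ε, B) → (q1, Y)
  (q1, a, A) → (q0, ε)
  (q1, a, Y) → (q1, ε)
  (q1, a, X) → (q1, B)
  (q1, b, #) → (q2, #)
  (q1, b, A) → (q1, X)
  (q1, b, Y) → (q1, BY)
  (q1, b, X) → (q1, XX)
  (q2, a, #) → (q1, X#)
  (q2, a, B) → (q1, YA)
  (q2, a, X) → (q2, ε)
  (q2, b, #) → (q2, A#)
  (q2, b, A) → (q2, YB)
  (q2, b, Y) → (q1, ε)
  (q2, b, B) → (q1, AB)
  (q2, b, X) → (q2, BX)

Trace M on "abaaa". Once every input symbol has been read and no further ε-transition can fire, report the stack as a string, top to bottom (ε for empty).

(q0, abaaa, #) ⊢ (q2, baaa, XX#) ⊢ (q2, aaa, BXX#) ⊢ (q1, aa, YAXX#) ⊢ (q1, a, AXX#) ⊢ (q0, ε, XX#)
All input consumed in state q0 with stack XX#.

XX#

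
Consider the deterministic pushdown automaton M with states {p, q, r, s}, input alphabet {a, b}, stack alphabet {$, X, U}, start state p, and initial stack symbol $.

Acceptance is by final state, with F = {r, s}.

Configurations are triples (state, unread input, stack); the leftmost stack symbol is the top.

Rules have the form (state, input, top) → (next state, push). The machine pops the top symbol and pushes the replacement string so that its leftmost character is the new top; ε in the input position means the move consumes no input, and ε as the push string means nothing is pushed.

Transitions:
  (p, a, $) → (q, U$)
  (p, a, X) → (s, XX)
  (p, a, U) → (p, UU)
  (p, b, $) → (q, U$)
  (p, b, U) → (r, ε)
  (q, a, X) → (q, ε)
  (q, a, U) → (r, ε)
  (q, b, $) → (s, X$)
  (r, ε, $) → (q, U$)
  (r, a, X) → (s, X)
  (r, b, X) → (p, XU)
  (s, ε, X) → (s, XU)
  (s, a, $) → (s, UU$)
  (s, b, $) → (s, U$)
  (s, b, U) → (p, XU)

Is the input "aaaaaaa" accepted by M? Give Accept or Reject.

Accept

(p, aaaaaaa, $)
  read a, top $: go to q, push U$ → (q, aaaaaa, U$)
  read a, top U: go to r, push ε → (r, aaaaa, $)
  ε-move, top $: go to q, push U$ → (q, aaaaa, U$)
  read a, top U: go to r, push ε → (r, aaaa, $)
  ε-move, top $: go to q, push U$ → (q, aaaa, U$)
  read a, top U: go to r, push ε → (r, aaa, $)
  ε-move, top $: go to q, push U$ → (q, aaa, U$)
  read a, top U: go to r, push ε → (r, aa, $)
  ε-move, top $: go to q, push U$ → (q, aa, U$)
  read a, top U: go to r, push ε → (r, a, $)
  ε-move, top $: go to q, push U$ → (q, a, U$)
  read a, top U: go to r, push ε → (r, ε, $)
All input consumed; state r ∈ F.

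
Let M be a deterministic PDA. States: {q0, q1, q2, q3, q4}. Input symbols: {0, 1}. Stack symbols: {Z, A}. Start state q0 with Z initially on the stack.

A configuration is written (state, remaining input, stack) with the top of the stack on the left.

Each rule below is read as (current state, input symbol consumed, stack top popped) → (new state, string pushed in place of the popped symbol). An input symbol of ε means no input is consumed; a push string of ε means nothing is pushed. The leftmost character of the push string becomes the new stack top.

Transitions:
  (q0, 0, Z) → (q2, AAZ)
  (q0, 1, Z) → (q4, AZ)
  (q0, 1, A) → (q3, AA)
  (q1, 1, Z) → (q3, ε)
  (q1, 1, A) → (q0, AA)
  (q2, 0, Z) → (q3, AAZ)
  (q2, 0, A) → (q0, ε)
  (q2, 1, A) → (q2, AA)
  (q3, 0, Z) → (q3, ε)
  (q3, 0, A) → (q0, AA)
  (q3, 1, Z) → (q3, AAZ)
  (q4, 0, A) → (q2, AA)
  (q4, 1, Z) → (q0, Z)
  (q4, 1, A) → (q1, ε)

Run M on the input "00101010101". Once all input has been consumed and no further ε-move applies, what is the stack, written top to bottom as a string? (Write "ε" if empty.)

AAAAAAAAAAZ

(q0, 00101010101, Z)
  read 0, top Z: go to q2, push AAZ → (q2, 0101010101, AAZ)
  read 0, top A: go to q0, push ε → (q0, 101010101, AZ)
  read 1, top A: go to q3, push AA → (q3, 01010101, AAZ)
  read 0, top A: go to q0, push AA → (q0, 1010101, AAAZ)
  read 1, top A: go to q3, push AA → (q3, 010101, AAAAZ)
  read 0, top A: go to q0, push AA → (q0, 10101, AAAAAZ)
  read 1, top A: go to q3, push AA → (q3, 0101, AAAAAAZ)
  read 0, top A: go to q0, push AA → (q0, 101, AAAAAAAZ)
  read 1, top A: go to q3, push AA → (q3, 01, AAAAAAAAZ)
  read 0, top A: go to q0, push AA → (q0, 1, AAAAAAAAAZ)
  read 1, top A: go to q3, push AA → (q3, ε, AAAAAAAAAAZ)
All input consumed in state q3 with stack AAAAAAAAAAZ.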